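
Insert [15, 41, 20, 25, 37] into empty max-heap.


Insert 15: [15]
Insert 41: [41, 15]
Insert 20: [41, 15, 20]
Insert 25: [41, 25, 20, 15]
Insert 37: [41, 37, 20, 15, 25]

Final heap: [41, 37, 20, 15, 25]


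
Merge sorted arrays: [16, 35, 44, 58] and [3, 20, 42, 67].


Take 3 from B
Take 16 from A
Take 20 from B
Take 35 from A
Take 42 from B
Take 44 from A
Take 58 from A

Merged: [3, 16, 20, 35, 42, 44, 58, 67]


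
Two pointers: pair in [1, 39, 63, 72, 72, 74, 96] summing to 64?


lo=0(1)+hi=6(96)=97
lo=0(1)+hi=5(74)=75
lo=0(1)+hi=4(72)=73
lo=0(1)+hi=3(72)=73
lo=0(1)+hi=2(63)=64

Yes: 1+63=64


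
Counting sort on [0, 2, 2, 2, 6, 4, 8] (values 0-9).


Input: [0, 2, 2, 2, 6, 4, 8]
Counts: [1, 0, 3, 0, 1, 0, 1, 0, 1, 0]

Sorted: [0, 2, 2, 2, 4, 6, 8]


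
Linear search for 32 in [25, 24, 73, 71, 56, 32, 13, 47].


i=0: 25!=32
i=1: 24!=32
i=2: 73!=32
i=3: 71!=32
i=4: 56!=32
i=5: 32==32 found!

Found at 5, 6 comps


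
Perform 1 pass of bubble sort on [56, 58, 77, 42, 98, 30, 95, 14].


Initial: [56, 58, 77, 42, 98, 30, 95, 14]
Pass 1: [56, 58, 42, 77, 30, 95, 14, 98] (4 swaps)

After 1 pass: [56, 58, 42, 77, 30, 95, 14, 98]


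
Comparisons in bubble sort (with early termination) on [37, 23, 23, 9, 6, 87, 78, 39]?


Algorithm: bubble sort (with early termination)
Input: [37, 23, 23, 9, 6, 87, 78, 39]
Sorted: [6, 9, 23, 23, 37, 39, 78, 87]

25


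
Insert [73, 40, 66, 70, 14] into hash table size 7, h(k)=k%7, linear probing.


Insert 73: h=3 -> slot 3
Insert 40: h=5 -> slot 5
Insert 66: h=3, 1 probes -> slot 4
Insert 70: h=0 -> slot 0
Insert 14: h=0, 1 probes -> slot 1

Table: [70, 14, None, 73, 66, 40, None]


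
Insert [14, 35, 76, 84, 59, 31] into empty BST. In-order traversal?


Insert 14: root
Insert 35: R from 14
Insert 76: R from 14 -> R from 35
Insert 84: R from 14 -> R from 35 -> R from 76
Insert 59: R from 14 -> R from 35 -> L from 76
Insert 31: R from 14 -> L from 35

In-order: [14, 31, 35, 59, 76, 84]


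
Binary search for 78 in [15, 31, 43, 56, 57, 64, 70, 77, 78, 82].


Step 1: lo=0, hi=9, mid=4, val=57
Step 2: lo=5, hi=9, mid=7, val=77
Step 3: lo=8, hi=9, mid=8, val=78

Found at index 8


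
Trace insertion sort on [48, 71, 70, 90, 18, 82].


Initial: [48, 71, 70, 90, 18, 82]
Insert 71: [48, 71, 70, 90, 18, 82]
Insert 70: [48, 70, 71, 90, 18, 82]
Insert 90: [48, 70, 71, 90, 18, 82]
Insert 18: [18, 48, 70, 71, 90, 82]
Insert 82: [18, 48, 70, 71, 82, 90]

Sorted: [18, 48, 70, 71, 82, 90]


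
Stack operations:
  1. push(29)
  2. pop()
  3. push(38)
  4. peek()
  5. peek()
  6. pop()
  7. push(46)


push(29) -> [29]
pop()->29, []
push(38) -> [38]
peek()->38
peek()->38
pop()->38, []
push(46) -> [46]

Final stack: [46]


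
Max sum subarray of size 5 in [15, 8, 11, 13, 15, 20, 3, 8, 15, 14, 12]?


[0:5]: 62
[1:6]: 67
[2:7]: 62
[3:8]: 59
[4:9]: 61
[5:10]: 60
[6:11]: 52

Max: 67 at [1:6]


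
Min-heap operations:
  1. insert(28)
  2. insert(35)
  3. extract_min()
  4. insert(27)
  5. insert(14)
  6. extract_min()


insert(28) -> [28]
insert(35) -> [28, 35]
extract_min()->28, [35]
insert(27) -> [27, 35]
insert(14) -> [14, 35, 27]
extract_min()->14, [27, 35]

Final heap: [27, 35]


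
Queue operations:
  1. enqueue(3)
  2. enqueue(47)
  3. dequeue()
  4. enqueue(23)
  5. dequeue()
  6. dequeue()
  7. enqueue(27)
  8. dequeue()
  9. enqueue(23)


enqueue(3) -> [3]
enqueue(47) -> [3, 47]
dequeue()->3, [47]
enqueue(23) -> [47, 23]
dequeue()->47, [23]
dequeue()->23, []
enqueue(27) -> [27]
dequeue()->27, []
enqueue(23) -> [23]

Final queue: [23]


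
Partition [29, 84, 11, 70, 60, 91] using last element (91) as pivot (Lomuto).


Pivot: 91
  29 <= 91: advance i (no swap)
  84 <= 91: advance i (no swap)
  11 <= 91: advance i (no swap)
  70 <= 91: advance i (no swap)
  60 <= 91: advance i (no swap)
Place pivot at 5: [29, 84, 11, 70, 60, 91]

Partitioned: [29, 84, 11, 70, 60, 91]


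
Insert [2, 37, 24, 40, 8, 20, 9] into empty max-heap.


Insert 2: [2]
Insert 37: [37, 2]
Insert 24: [37, 2, 24]
Insert 40: [40, 37, 24, 2]
Insert 8: [40, 37, 24, 2, 8]
Insert 20: [40, 37, 24, 2, 8, 20]
Insert 9: [40, 37, 24, 2, 8, 20, 9]

Final heap: [40, 37, 24, 2, 8, 20, 9]


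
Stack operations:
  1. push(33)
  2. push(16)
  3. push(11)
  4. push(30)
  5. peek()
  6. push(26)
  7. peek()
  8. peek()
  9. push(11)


push(33) -> [33]
push(16) -> [33, 16]
push(11) -> [33, 16, 11]
push(30) -> [33, 16, 11, 30]
peek()->30
push(26) -> [33, 16, 11, 30, 26]
peek()->26
peek()->26
push(11) -> [33, 16, 11, 30, 26, 11]

Final stack: [33, 16, 11, 30, 26, 11]


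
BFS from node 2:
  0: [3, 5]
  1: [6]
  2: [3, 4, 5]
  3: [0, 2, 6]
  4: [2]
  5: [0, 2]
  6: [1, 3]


Visit 2, enqueue [3, 4, 5]
Visit 3, enqueue [0, 6]
Visit 4, enqueue []
Visit 5, enqueue []
Visit 0, enqueue []
Visit 6, enqueue [1]
Visit 1, enqueue []

BFS order: [2, 3, 4, 5, 0, 6, 1]


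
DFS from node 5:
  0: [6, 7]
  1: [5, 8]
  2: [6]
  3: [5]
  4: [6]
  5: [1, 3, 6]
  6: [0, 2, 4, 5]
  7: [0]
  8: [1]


Visit 5, push [6, 3, 1]
Visit 1, push [8]
Visit 8, push []
Visit 3, push []
Visit 6, push [4, 2, 0]
Visit 0, push [7]
Visit 7, push []
Visit 2, push []
Visit 4, push []

DFS order: [5, 1, 8, 3, 6, 0, 7, 2, 4]


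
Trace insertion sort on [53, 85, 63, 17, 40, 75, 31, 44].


Initial: [53, 85, 63, 17, 40, 75, 31, 44]
Insert 85: [53, 85, 63, 17, 40, 75, 31, 44]
Insert 63: [53, 63, 85, 17, 40, 75, 31, 44]
Insert 17: [17, 53, 63, 85, 40, 75, 31, 44]
Insert 40: [17, 40, 53, 63, 85, 75, 31, 44]
Insert 75: [17, 40, 53, 63, 75, 85, 31, 44]
Insert 31: [17, 31, 40, 53, 63, 75, 85, 44]
Insert 44: [17, 31, 40, 44, 53, 63, 75, 85]

Sorted: [17, 31, 40, 44, 53, 63, 75, 85]


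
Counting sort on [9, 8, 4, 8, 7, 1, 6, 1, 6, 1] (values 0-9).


Input: [9, 8, 4, 8, 7, 1, 6, 1, 6, 1]
Counts: [0, 3, 0, 0, 1, 0, 2, 1, 2, 1]

Sorted: [1, 1, 1, 4, 6, 6, 7, 8, 8, 9]


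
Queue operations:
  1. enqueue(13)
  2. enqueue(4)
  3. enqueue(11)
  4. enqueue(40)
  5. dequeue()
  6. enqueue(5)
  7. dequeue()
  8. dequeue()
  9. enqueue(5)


enqueue(13) -> [13]
enqueue(4) -> [13, 4]
enqueue(11) -> [13, 4, 11]
enqueue(40) -> [13, 4, 11, 40]
dequeue()->13, [4, 11, 40]
enqueue(5) -> [4, 11, 40, 5]
dequeue()->4, [11, 40, 5]
dequeue()->11, [40, 5]
enqueue(5) -> [40, 5, 5]

Final queue: [40, 5, 5]


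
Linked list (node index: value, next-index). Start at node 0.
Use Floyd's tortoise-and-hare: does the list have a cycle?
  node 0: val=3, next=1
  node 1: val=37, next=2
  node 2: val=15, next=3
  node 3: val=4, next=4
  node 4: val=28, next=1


Floyd's tortoise (slow, +1) and hare (fast, +2):
  init: slow=0, fast=0
  step 1: slow=1, fast=2
  step 2: slow=2, fast=4
  step 3: slow=3, fast=2
  step 4: slow=4, fast=4
  slow == fast at node 4: cycle detected

Cycle: yes


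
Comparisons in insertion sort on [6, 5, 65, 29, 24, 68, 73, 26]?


Algorithm: insertion sort
Input: [6, 5, 65, 29, 24, 68, 73, 26]
Sorted: [5, 6, 24, 26, 29, 65, 68, 73]

14


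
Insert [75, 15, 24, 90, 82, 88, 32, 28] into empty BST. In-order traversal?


Insert 75: root
Insert 15: L from 75
Insert 24: L from 75 -> R from 15
Insert 90: R from 75
Insert 82: R from 75 -> L from 90
Insert 88: R from 75 -> L from 90 -> R from 82
Insert 32: L from 75 -> R from 15 -> R from 24
Insert 28: L from 75 -> R from 15 -> R from 24 -> L from 32

In-order: [15, 24, 28, 32, 75, 82, 88, 90]


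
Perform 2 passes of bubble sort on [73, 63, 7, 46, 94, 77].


Initial: [73, 63, 7, 46, 94, 77]
Pass 1: [63, 7, 46, 73, 77, 94] (4 swaps)
Pass 2: [7, 46, 63, 73, 77, 94] (2 swaps)

After 2 passes: [7, 46, 63, 73, 77, 94]


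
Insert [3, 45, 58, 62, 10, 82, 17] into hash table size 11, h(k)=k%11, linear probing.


Insert 3: h=3 -> slot 3
Insert 45: h=1 -> slot 1
Insert 58: h=3, 1 probes -> slot 4
Insert 62: h=7 -> slot 7
Insert 10: h=10 -> slot 10
Insert 82: h=5 -> slot 5
Insert 17: h=6 -> slot 6

Table: [None, 45, None, 3, 58, 82, 17, 62, None, None, 10]


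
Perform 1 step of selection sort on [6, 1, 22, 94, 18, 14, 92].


Initial: [6, 1, 22, 94, 18, 14, 92]
Step 1: min=1 at 1
  Swap: [1, 6, 22, 94, 18, 14, 92]

After 1 step: [1, 6, 22, 94, 18, 14, 92]


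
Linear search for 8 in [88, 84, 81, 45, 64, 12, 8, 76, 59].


i=0: 88!=8
i=1: 84!=8
i=2: 81!=8
i=3: 45!=8
i=4: 64!=8
i=5: 12!=8
i=6: 8==8 found!

Found at 6, 7 comps


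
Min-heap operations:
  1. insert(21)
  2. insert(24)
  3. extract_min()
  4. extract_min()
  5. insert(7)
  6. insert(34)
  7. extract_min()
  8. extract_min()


insert(21) -> [21]
insert(24) -> [21, 24]
extract_min()->21, [24]
extract_min()->24, []
insert(7) -> [7]
insert(34) -> [7, 34]
extract_min()->7, [34]
extract_min()->34, []

Final heap: []


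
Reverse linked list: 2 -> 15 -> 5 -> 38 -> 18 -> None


Step 1: curr=2, set curr.next=prev(None) | reversed so far: 2
Step 2: curr=15, set curr.next=prev(2) | reversed so far: 15 -> 2
Step 3: curr=5, set curr.next=prev(15) | reversed so far: 5 -> 15 -> 2
Step 4: curr=38, set curr.next=prev(5) | reversed so far: 38 -> 5 -> 15 -> 2
Step 5: curr=18, set curr.next=prev(38) | reversed so far: 18 -> 38 -> 5 -> 15 -> 2

18 -> 38 -> 5 -> 15 -> 2 -> None


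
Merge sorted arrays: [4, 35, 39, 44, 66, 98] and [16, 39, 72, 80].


Take 4 from A
Take 16 from B
Take 35 from A
Take 39 from A
Take 39 from B
Take 44 from A
Take 66 from A
Take 72 from B
Take 80 from B

Merged: [4, 16, 35, 39, 39, 44, 66, 72, 80, 98]


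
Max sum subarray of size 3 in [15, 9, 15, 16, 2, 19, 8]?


[0:3]: 39
[1:4]: 40
[2:5]: 33
[3:6]: 37
[4:7]: 29

Max: 40 at [1:4]


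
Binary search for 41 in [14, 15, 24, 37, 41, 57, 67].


Step 1: lo=0, hi=6, mid=3, val=37
Step 2: lo=4, hi=6, mid=5, val=57
Step 3: lo=4, hi=4, mid=4, val=41

Found at index 4


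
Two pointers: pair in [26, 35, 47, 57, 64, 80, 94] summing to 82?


lo=0(26)+hi=6(94)=120
lo=0(26)+hi=5(80)=106
lo=0(26)+hi=4(64)=90
lo=0(26)+hi=3(57)=83
lo=0(26)+hi=2(47)=73
lo=1(35)+hi=2(47)=82

Yes: 35+47=82


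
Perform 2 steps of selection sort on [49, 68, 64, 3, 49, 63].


Initial: [49, 68, 64, 3, 49, 63]
Step 1: min=3 at 3
  Swap: [3, 68, 64, 49, 49, 63]
Step 2: min=49 at 3
  Swap: [3, 49, 64, 68, 49, 63]

After 2 steps: [3, 49, 64, 68, 49, 63]


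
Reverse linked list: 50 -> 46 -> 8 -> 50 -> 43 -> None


Step 1: curr=50, set curr.next=prev(None) | reversed so far: 50
Step 2: curr=46, set curr.next=prev(50) | reversed so far: 46 -> 50
Step 3: curr=8, set curr.next=prev(46) | reversed so far: 8 -> 46 -> 50
Step 4: curr=50, set curr.next=prev(8) | reversed so far: 50 -> 8 -> 46 -> 50
Step 5: curr=43, set curr.next=prev(50) | reversed so far: 43 -> 50 -> 8 -> 46 -> 50

43 -> 50 -> 8 -> 46 -> 50 -> None


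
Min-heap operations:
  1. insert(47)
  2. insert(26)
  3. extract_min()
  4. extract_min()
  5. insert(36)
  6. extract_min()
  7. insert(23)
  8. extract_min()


insert(47) -> [47]
insert(26) -> [26, 47]
extract_min()->26, [47]
extract_min()->47, []
insert(36) -> [36]
extract_min()->36, []
insert(23) -> [23]
extract_min()->23, []

Final heap: []


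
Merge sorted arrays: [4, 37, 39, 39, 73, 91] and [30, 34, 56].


Take 4 from A
Take 30 from B
Take 34 from B
Take 37 from A
Take 39 from A
Take 39 from A
Take 56 from B

Merged: [4, 30, 34, 37, 39, 39, 56, 73, 91]


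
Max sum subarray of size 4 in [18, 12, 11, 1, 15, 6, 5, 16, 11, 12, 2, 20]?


[0:4]: 42
[1:5]: 39
[2:6]: 33
[3:7]: 27
[4:8]: 42
[5:9]: 38
[6:10]: 44
[7:11]: 41
[8:12]: 45

Max: 45 at [8:12]


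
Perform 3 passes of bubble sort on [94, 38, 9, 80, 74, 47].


Initial: [94, 38, 9, 80, 74, 47]
Pass 1: [38, 9, 80, 74, 47, 94] (5 swaps)
Pass 2: [9, 38, 74, 47, 80, 94] (3 swaps)
Pass 3: [9, 38, 47, 74, 80, 94] (1 swaps)

After 3 passes: [9, 38, 47, 74, 80, 94]


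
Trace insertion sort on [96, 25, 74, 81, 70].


Initial: [96, 25, 74, 81, 70]
Insert 25: [25, 96, 74, 81, 70]
Insert 74: [25, 74, 96, 81, 70]
Insert 81: [25, 74, 81, 96, 70]
Insert 70: [25, 70, 74, 81, 96]

Sorted: [25, 70, 74, 81, 96]


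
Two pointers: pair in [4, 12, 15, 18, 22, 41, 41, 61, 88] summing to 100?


lo=0(4)+hi=8(88)=92
lo=1(12)+hi=8(88)=100

Yes: 12+88=100


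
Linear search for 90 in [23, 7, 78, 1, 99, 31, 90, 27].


i=0: 23!=90
i=1: 7!=90
i=2: 78!=90
i=3: 1!=90
i=4: 99!=90
i=5: 31!=90
i=6: 90==90 found!

Found at 6, 7 comps


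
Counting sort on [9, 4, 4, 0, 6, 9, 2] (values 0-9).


Input: [9, 4, 4, 0, 6, 9, 2]
Counts: [1, 0, 1, 0, 2, 0, 1, 0, 0, 2]

Sorted: [0, 2, 4, 4, 6, 9, 9]


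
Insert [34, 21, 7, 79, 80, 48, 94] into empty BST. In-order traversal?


Insert 34: root
Insert 21: L from 34
Insert 7: L from 34 -> L from 21
Insert 79: R from 34
Insert 80: R from 34 -> R from 79
Insert 48: R from 34 -> L from 79
Insert 94: R from 34 -> R from 79 -> R from 80

In-order: [7, 21, 34, 48, 79, 80, 94]


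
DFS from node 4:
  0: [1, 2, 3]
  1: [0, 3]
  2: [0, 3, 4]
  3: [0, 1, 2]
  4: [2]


Visit 4, push [2]
Visit 2, push [3, 0]
Visit 0, push [3, 1]
Visit 1, push [3]
Visit 3, push []

DFS order: [4, 2, 0, 1, 3]


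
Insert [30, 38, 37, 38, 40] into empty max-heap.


Insert 30: [30]
Insert 38: [38, 30]
Insert 37: [38, 30, 37]
Insert 38: [38, 38, 37, 30]
Insert 40: [40, 38, 37, 30, 38]

Final heap: [40, 38, 37, 30, 38]


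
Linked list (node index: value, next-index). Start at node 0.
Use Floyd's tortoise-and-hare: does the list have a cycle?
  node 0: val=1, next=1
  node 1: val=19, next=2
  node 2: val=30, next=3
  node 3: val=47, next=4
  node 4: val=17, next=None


Floyd's tortoise (slow, +1) and hare (fast, +2):
  init: slow=0, fast=0
  step 1: slow=1, fast=2
  step 2: slow=2, fast=4
  step 3: fast -> None, no cycle

Cycle: no


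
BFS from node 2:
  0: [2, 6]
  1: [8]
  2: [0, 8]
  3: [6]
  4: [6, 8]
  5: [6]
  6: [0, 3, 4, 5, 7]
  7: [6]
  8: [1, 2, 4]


Visit 2, enqueue [0, 8]
Visit 0, enqueue [6]
Visit 8, enqueue [1, 4]
Visit 6, enqueue [3, 5, 7]
Visit 1, enqueue []
Visit 4, enqueue []
Visit 3, enqueue []
Visit 5, enqueue []
Visit 7, enqueue []

BFS order: [2, 0, 8, 6, 1, 4, 3, 5, 7]


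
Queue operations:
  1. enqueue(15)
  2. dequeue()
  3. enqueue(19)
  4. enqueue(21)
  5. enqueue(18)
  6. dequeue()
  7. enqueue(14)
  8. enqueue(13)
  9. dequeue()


enqueue(15) -> [15]
dequeue()->15, []
enqueue(19) -> [19]
enqueue(21) -> [19, 21]
enqueue(18) -> [19, 21, 18]
dequeue()->19, [21, 18]
enqueue(14) -> [21, 18, 14]
enqueue(13) -> [21, 18, 14, 13]
dequeue()->21, [18, 14, 13]

Final queue: [18, 14, 13]


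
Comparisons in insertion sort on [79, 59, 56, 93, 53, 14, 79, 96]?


Algorithm: insertion sort
Input: [79, 59, 56, 93, 53, 14, 79, 96]
Sorted: [14, 53, 56, 59, 79, 79, 93, 96]

16


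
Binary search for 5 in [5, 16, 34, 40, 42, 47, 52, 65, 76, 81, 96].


Step 1: lo=0, hi=10, mid=5, val=47
Step 2: lo=0, hi=4, mid=2, val=34
Step 3: lo=0, hi=1, mid=0, val=5

Found at index 0


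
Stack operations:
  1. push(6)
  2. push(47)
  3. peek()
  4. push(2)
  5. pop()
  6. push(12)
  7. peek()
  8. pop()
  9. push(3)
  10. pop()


push(6) -> [6]
push(47) -> [6, 47]
peek()->47
push(2) -> [6, 47, 2]
pop()->2, [6, 47]
push(12) -> [6, 47, 12]
peek()->12
pop()->12, [6, 47]
push(3) -> [6, 47, 3]
pop()->3, [6, 47]

Final stack: [6, 47]


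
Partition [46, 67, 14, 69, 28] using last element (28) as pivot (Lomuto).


Pivot: 28
  14 <= 28: swap -> [14, 67, 46, 69, 28]
Place pivot at 1: [14, 28, 46, 69, 67]

Partitioned: [14, 28, 46, 69, 67]


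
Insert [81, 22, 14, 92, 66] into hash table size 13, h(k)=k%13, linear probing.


Insert 81: h=3 -> slot 3
Insert 22: h=9 -> slot 9
Insert 14: h=1 -> slot 1
Insert 92: h=1, 1 probes -> slot 2
Insert 66: h=1, 3 probes -> slot 4

Table: [None, 14, 92, 81, 66, None, None, None, None, 22, None, None, None]


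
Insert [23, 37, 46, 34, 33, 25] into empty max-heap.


Insert 23: [23]
Insert 37: [37, 23]
Insert 46: [46, 23, 37]
Insert 34: [46, 34, 37, 23]
Insert 33: [46, 34, 37, 23, 33]
Insert 25: [46, 34, 37, 23, 33, 25]

Final heap: [46, 34, 37, 23, 33, 25]


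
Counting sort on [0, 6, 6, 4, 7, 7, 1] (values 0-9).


Input: [0, 6, 6, 4, 7, 7, 1]
Counts: [1, 1, 0, 0, 1, 0, 2, 2, 0, 0]

Sorted: [0, 1, 4, 6, 6, 7, 7]


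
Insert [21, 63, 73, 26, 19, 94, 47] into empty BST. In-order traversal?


Insert 21: root
Insert 63: R from 21
Insert 73: R from 21 -> R from 63
Insert 26: R from 21 -> L from 63
Insert 19: L from 21
Insert 94: R from 21 -> R from 63 -> R from 73
Insert 47: R from 21 -> L from 63 -> R from 26

In-order: [19, 21, 26, 47, 63, 73, 94]


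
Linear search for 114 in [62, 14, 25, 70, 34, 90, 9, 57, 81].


i=0: 62!=114
i=1: 14!=114
i=2: 25!=114
i=3: 70!=114
i=4: 34!=114
i=5: 90!=114
i=6: 9!=114
i=7: 57!=114
i=8: 81!=114

Not found, 9 comps


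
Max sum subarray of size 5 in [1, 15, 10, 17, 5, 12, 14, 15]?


[0:5]: 48
[1:6]: 59
[2:7]: 58
[3:8]: 63

Max: 63 at [3:8]


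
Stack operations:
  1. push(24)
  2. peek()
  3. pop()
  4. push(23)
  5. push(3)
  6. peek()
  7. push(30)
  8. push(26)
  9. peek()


push(24) -> [24]
peek()->24
pop()->24, []
push(23) -> [23]
push(3) -> [23, 3]
peek()->3
push(30) -> [23, 3, 30]
push(26) -> [23, 3, 30, 26]
peek()->26

Final stack: [23, 3, 30, 26]


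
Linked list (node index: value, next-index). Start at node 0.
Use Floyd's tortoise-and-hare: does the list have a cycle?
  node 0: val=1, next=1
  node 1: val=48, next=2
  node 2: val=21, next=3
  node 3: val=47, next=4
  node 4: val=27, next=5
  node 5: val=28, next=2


Floyd's tortoise (slow, +1) and hare (fast, +2):
  init: slow=0, fast=0
  step 1: slow=1, fast=2
  step 2: slow=2, fast=4
  step 3: slow=3, fast=2
  step 4: slow=4, fast=4
  slow == fast at node 4: cycle detected

Cycle: yes


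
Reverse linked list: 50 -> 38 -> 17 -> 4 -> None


Step 1: curr=50, set curr.next=prev(None) | reversed so far: 50
Step 2: curr=38, set curr.next=prev(50) | reversed so far: 38 -> 50
Step 3: curr=17, set curr.next=prev(38) | reversed so far: 17 -> 38 -> 50
Step 4: curr=4, set curr.next=prev(17) | reversed so far: 4 -> 17 -> 38 -> 50

4 -> 17 -> 38 -> 50 -> None


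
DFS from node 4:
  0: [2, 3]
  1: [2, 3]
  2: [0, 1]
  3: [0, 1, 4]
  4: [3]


Visit 4, push [3]
Visit 3, push [1, 0]
Visit 0, push [2]
Visit 2, push [1]
Visit 1, push []

DFS order: [4, 3, 0, 2, 1]


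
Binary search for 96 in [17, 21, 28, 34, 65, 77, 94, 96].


Step 1: lo=0, hi=7, mid=3, val=34
Step 2: lo=4, hi=7, mid=5, val=77
Step 3: lo=6, hi=7, mid=6, val=94
Step 4: lo=7, hi=7, mid=7, val=96

Found at index 7


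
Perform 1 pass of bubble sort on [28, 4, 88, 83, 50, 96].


Initial: [28, 4, 88, 83, 50, 96]
Pass 1: [4, 28, 83, 50, 88, 96] (3 swaps)

After 1 pass: [4, 28, 83, 50, 88, 96]


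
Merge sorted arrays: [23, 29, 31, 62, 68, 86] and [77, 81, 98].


Take 23 from A
Take 29 from A
Take 31 from A
Take 62 from A
Take 68 from A
Take 77 from B
Take 81 from B
Take 86 from A

Merged: [23, 29, 31, 62, 68, 77, 81, 86, 98]


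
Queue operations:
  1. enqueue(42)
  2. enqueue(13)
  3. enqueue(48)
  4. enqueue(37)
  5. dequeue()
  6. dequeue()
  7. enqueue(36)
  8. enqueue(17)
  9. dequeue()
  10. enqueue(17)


enqueue(42) -> [42]
enqueue(13) -> [42, 13]
enqueue(48) -> [42, 13, 48]
enqueue(37) -> [42, 13, 48, 37]
dequeue()->42, [13, 48, 37]
dequeue()->13, [48, 37]
enqueue(36) -> [48, 37, 36]
enqueue(17) -> [48, 37, 36, 17]
dequeue()->48, [37, 36, 17]
enqueue(17) -> [37, 36, 17, 17]

Final queue: [37, 36, 17, 17]


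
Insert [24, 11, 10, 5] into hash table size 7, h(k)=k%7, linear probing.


Insert 24: h=3 -> slot 3
Insert 11: h=4 -> slot 4
Insert 10: h=3, 2 probes -> slot 5
Insert 5: h=5, 1 probes -> slot 6

Table: [None, None, None, 24, 11, 10, 5]


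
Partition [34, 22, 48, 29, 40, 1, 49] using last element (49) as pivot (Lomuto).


Pivot: 49
  34 <= 49: advance i (no swap)
  22 <= 49: advance i (no swap)
  48 <= 49: advance i (no swap)
  29 <= 49: advance i (no swap)
  40 <= 49: advance i (no swap)
  1 <= 49: advance i (no swap)
Place pivot at 6: [34, 22, 48, 29, 40, 1, 49]

Partitioned: [34, 22, 48, 29, 40, 1, 49]


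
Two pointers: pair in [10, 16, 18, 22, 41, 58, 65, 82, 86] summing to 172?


lo=0(10)+hi=8(86)=96
lo=1(16)+hi=8(86)=102
lo=2(18)+hi=8(86)=104
lo=3(22)+hi=8(86)=108
lo=4(41)+hi=8(86)=127
lo=5(58)+hi=8(86)=144
lo=6(65)+hi=8(86)=151
lo=7(82)+hi=8(86)=168

No pair found


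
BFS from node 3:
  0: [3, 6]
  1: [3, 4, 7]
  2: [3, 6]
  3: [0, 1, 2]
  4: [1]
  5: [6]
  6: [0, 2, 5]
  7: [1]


Visit 3, enqueue [0, 1, 2]
Visit 0, enqueue [6]
Visit 1, enqueue [4, 7]
Visit 2, enqueue []
Visit 6, enqueue [5]
Visit 4, enqueue []
Visit 7, enqueue []
Visit 5, enqueue []

BFS order: [3, 0, 1, 2, 6, 4, 7, 5]


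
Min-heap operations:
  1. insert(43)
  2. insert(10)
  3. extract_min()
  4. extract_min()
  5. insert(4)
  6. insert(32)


insert(43) -> [43]
insert(10) -> [10, 43]
extract_min()->10, [43]
extract_min()->43, []
insert(4) -> [4]
insert(32) -> [4, 32]

Final heap: [4, 32]


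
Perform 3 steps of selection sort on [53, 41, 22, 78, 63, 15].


Initial: [53, 41, 22, 78, 63, 15]
Step 1: min=15 at 5
  Swap: [15, 41, 22, 78, 63, 53]
Step 2: min=22 at 2
  Swap: [15, 22, 41, 78, 63, 53]
Step 3: min=41 at 2
  Swap: [15, 22, 41, 78, 63, 53]

After 3 steps: [15, 22, 41, 78, 63, 53]


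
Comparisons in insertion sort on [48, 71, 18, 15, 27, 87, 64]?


Algorithm: insertion sort
Input: [48, 71, 18, 15, 27, 87, 64]
Sorted: [15, 18, 27, 48, 64, 71, 87]

13


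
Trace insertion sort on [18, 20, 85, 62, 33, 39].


Initial: [18, 20, 85, 62, 33, 39]
Insert 20: [18, 20, 85, 62, 33, 39]
Insert 85: [18, 20, 85, 62, 33, 39]
Insert 62: [18, 20, 62, 85, 33, 39]
Insert 33: [18, 20, 33, 62, 85, 39]
Insert 39: [18, 20, 33, 39, 62, 85]

Sorted: [18, 20, 33, 39, 62, 85]


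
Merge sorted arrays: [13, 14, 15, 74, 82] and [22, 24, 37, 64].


Take 13 from A
Take 14 from A
Take 15 from A
Take 22 from B
Take 24 from B
Take 37 from B
Take 64 from B

Merged: [13, 14, 15, 22, 24, 37, 64, 74, 82]


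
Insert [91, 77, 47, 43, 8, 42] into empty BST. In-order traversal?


Insert 91: root
Insert 77: L from 91
Insert 47: L from 91 -> L from 77
Insert 43: L from 91 -> L from 77 -> L from 47
Insert 8: L from 91 -> L from 77 -> L from 47 -> L from 43
Insert 42: L from 91 -> L from 77 -> L from 47 -> L from 43 -> R from 8

In-order: [8, 42, 43, 47, 77, 91]


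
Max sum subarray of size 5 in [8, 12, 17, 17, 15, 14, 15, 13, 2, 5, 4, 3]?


[0:5]: 69
[1:6]: 75
[2:7]: 78
[3:8]: 74
[4:9]: 59
[5:10]: 49
[6:11]: 39
[7:12]: 27

Max: 78 at [2:7]


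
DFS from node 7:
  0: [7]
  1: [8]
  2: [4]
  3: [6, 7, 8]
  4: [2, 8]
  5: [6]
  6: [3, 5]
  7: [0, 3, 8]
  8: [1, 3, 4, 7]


Visit 7, push [8, 3, 0]
Visit 0, push []
Visit 3, push [8, 6]
Visit 6, push [5]
Visit 5, push []
Visit 8, push [4, 1]
Visit 1, push []
Visit 4, push [2]
Visit 2, push []

DFS order: [7, 0, 3, 6, 5, 8, 1, 4, 2]


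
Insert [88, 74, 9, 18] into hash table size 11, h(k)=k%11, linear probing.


Insert 88: h=0 -> slot 0
Insert 74: h=8 -> slot 8
Insert 9: h=9 -> slot 9
Insert 18: h=7 -> slot 7

Table: [88, None, None, None, None, None, None, 18, 74, 9, None]


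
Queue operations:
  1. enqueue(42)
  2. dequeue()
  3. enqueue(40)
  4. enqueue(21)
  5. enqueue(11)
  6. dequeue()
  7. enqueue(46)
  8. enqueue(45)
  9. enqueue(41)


enqueue(42) -> [42]
dequeue()->42, []
enqueue(40) -> [40]
enqueue(21) -> [40, 21]
enqueue(11) -> [40, 21, 11]
dequeue()->40, [21, 11]
enqueue(46) -> [21, 11, 46]
enqueue(45) -> [21, 11, 46, 45]
enqueue(41) -> [21, 11, 46, 45, 41]

Final queue: [21, 11, 46, 45, 41]


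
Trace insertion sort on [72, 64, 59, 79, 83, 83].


Initial: [72, 64, 59, 79, 83, 83]
Insert 64: [64, 72, 59, 79, 83, 83]
Insert 59: [59, 64, 72, 79, 83, 83]
Insert 79: [59, 64, 72, 79, 83, 83]
Insert 83: [59, 64, 72, 79, 83, 83]
Insert 83: [59, 64, 72, 79, 83, 83]

Sorted: [59, 64, 72, 79, 83, 83]


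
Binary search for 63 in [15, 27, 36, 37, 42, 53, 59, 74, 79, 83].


Step 1: lo=0, hi=9, mid=4, val=42
Step 2: lo=5, hi=9, mid=7, val=74
Step 3: lo=5, hi=6, mid=5, val=53
Step 4: lo=6, hi=6, mid=6, val=59

Not found


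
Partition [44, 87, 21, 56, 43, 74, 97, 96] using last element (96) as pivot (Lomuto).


Pivot: 96
  44 <= 96: advance i (no swap)
  87 <= 96: advance i (no swap)
  21 <= 96: advance i (no swap)
  56 <= 96: advance i (no swap)
  43 <= 96: advance i (no swap)
  74 <= 96: advance i (no swap)
Place pivot at 6: [44, 87, 21, 56, 43, 74, 96, 97]

Partitioned: [44, 87, 21, 56, 43, 74, 96, 97]


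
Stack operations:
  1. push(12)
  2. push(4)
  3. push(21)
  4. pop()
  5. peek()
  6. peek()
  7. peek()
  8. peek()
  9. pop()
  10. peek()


push(12) -> [12]
push(4) -> [12, 4]
push(21) -> [12, 4, 21]
pop()->21, [12, 4]
peek()->4
peek()->4
peek()->4
peek()->4
pop()->4, [12]
peek()->12

Final stack: [12]


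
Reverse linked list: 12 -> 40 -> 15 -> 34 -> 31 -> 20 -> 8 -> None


Step 1: curr=12, set curr.next=prev(None) | reversed so far: 12
Step 2: curr=40, set curr.next=prev(12) | reversed so far: 40 -> 12
Step 3: curr=15, set curr.next=prev(40) | reversed so far: 15 -> 40 -> 12
Step 4: curr=34, set curr.next=prev(15) | reversed so far: 34 -> 15 -> 40 -> 12
Step 5: curr=31, set curr.next=prev(34) | reversed so far: 31 -> 34 -> 15 -> 40 -> 12
Step 6: curr=20, set curr.next=prev(31) | reversed so far: 20 -> 31 -> 34 -> 15 -> 40 -> 12
Step 7: curr=8, set curr.next=prev(20) | reversed so far: 8 -> 20 -> 31 -> 34 -> 15 -> 40 -> 12

8 -> 20 -> 31 -> 34 -> 15 -> 40 -> 12 -> None


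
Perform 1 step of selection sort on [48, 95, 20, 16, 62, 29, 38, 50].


Initial: [48, 95, 20, 16, 62, 29, 38, 50]
Step 1: min=16 at 3
  Swap: [16, 95, 20, 48, 62, 29, 38, 50]

After 1 step: [16, 95, 20, 48, 62, 29, 38, 50]


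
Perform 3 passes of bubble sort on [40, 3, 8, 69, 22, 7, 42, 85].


Initial: [40, 3, 8, 69, 22, 7, 42, 85]
Pass 1: [3, 8, 40, 22, 7, 42, 69, 85] (5 swaps)
Pass 2: [3, 8, 22, 7, 40, 42, 69, 85] (2 swaps)
Pass 3: [3, 8, 7, 22, 40, 42, 69, 85] (1 swaps)

After 3 passes: [3, 8, 7, 22, 40, 42, 69, 85]


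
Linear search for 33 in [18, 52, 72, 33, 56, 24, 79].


i=0: 18!=33
i=1: 52!=33
i=2: 72!=33
i=3: 33==33 found!

Found at 3, 4 comps


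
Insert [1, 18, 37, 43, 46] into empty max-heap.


Insert 1: [1]
Insert 18: [18, 1]
Insert 37: [37, 1, 18]
Insert 43: [43, 37, 18, 1]
Insert 46: [46, 43, 18, 1, 37]

Final heap: [46, 43, 18, 1, 37]


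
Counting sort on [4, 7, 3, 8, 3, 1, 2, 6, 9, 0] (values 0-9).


Input: [4, 7, 3, 8, 3, 1, 2, 6, 9, 0]
Counts: [1, 1, 1, 2, 1, 0, 1, 1, 1, 1]

Sorted: [0, 1, 2, 3, 3, 4, 6, 7, 8, 9]


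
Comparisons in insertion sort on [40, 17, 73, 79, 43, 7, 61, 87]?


Algorithm: insertion sort
Input: [40, 17, 73, 79, 43, 7, 61, 87]
Sorted: [7, 17, 40, 43, 61, 73, 79, 87]

15


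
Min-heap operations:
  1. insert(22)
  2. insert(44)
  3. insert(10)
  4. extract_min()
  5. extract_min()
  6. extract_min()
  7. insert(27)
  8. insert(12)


insert(22) -> [22]
insert(44) -> [22, 44]
insert(10) -> [10, 44, 22]
extract_min()->10, [22, 44]
extract_min()->22, [44]
extract_min()->44, []
insert(27) -> [27]
insert(12) -> [12, 27]

Final heap: [12, 27]


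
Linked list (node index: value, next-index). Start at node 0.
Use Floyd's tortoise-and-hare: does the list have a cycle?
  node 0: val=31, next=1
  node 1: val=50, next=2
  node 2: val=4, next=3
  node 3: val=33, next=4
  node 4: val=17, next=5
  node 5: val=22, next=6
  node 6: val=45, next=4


Floyd's tortoise (slow, +1) and hare (fast, +2):
  init: slow=0, fast=0
  step 1: slow=1, fast=2
  step 2: slow=2, fast=4
  step 3: slow=3, fast=6
  step 4: slow=4, fast=5
  step 5: slow=5, fast=4
  step 6: slow=6, fast=6
  slow == fast at node 6: cycle detected

Cycle: yes


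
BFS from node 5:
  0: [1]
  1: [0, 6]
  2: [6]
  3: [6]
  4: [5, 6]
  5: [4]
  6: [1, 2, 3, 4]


Visit 5, enqueue [4]
Visit 4, enqueue [6]
Visit 6, enqueue [1, 2, 3]
Visit 1, enqueue [0]
Visit 2, enqueue []
Visit 3, enqueue []
Visit 0, enqueue []

BFS order: [5, 4, 6, 1, 2, 3, 0]


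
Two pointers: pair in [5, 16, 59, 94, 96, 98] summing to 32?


lo=0(5)+hi=5(98)=103
lo=0(5)+hi=4(96)=101
lo=0(5)+hi=3(94)=99
lo=0(5)+hi=2(59)=64
lo=0(5)+hi=1(16)=21

No pair found


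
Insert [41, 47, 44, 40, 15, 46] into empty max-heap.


Insert 41: [41]
Insert 47: [47, 41]
Insert 44: [47, 41, 44]
Insert 40: [47, 41, 44, 40]
Insert 15: [47, 41, 44, 40, 15]
Insert 46: [47, 41, 46, 40, 15, 44]

Final heap: [47, 41, 46, 40, 15, 44]


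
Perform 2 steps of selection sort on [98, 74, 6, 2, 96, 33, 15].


Initial: [98, 74, 6, 2, 96, 33, 15]
Step 1: min=2 at 3
  Swap: [2, 74, 6, 98, 96, 33, 15]
Step 2: min=6 at 2
  Swap: [2, 6, 74, 98, 96, 33, 15]

After 2 steps: [2, 6, 74, 98, 96, 33, 15]


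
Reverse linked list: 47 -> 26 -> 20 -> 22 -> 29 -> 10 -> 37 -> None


Step 1: curr=47, set curr.next=prev(None) | reversed so far: 47
Step 2: curr=26, set curr.next=prev(47) | reversed so far: 26 -> 47
Step 3: curr=20, set curr.next=prev(26) | reversed so far: 20 -> 26 -> 47
Step 4: curr=22, set curr.next=prev(20) | reversed so far: 22 -> 20 -> 26 -> 47
Step 5: curr=29, set curr.next=prev(22) | reversed so far: 29 -> 22 -> 20 -> 26 -> 47
Step 6: curr=10, set curr.next=prev(29) | reversed so far: 10 -> 29 -> 22 -> 20 -> 26 -> 47
Step 7: curr=37, set curr.next=prev(10) | reversed so far: 37 -> 10 -> 29 -> 22 -> 20 -> 26 -> 47

37 -> 10 -> 29 -> 22 -> 20 -> 26 -> 47 -> None


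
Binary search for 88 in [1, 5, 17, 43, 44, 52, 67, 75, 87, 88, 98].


Step 1: lo=0, hi=10, mid=5, val=52
Step 2: lo=6, hi=10, mid=8, val=87
Step 3: lo=9, hi=10, mid=9, val=88

Found at index 9


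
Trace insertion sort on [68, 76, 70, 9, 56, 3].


Initial: [68, 76, 70, 9, 56, 3]
Insert 76: [68, 76, 70, 9, 56, 3]
Insert 70: [68, 70, 76, 9, 56, 3]
Insert 9: [9, 68, 70, 76, 56, 3]
Insert 56: [9, 56, 68, 70, 76, 3]
Insert 3: [3, 9, 56, 68, 70, 76]

Sorted: [3, 9, 56, 68, 70, 76]


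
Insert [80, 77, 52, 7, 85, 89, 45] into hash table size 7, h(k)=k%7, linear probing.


Insert 80: h=3 -> slot 3
Insert 77: h=0 -> slot 0
Insert 52: h=3, 1 probes -> slot 4
Insert 7: h=0, 1 probes -> slot 1
Insert 85: h=1, 1 probes -> slot 2
Insert 89: h=5 -> slot 5
Insert 45: h=3, 3 probes -> slot 6

Table: [77, 7, 85, 80, 52, 89, 45]


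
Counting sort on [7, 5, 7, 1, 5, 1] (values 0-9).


Input: [7, 5, 7, 1, 5, 1]
Counts: [0, 2, 0, 0, 0, 2, 0, 2, 0, 0]

Sorted: [1, 1, 5, 5, 7, 7]


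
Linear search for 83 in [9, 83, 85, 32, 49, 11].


i=0: 9!=83
i=1: 83==83 found!

Found at 1, 2 comps


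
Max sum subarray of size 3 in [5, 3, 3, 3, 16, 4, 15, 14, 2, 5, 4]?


[0:3]: 11
[1:4]: 9
[2:5]: 22
[3:6]: 23
[4:7]: 35
[5:8]: 33
[6:9]: 31
[7:10]: 21
[8:11]: 11

Max: 35 at [4:7]


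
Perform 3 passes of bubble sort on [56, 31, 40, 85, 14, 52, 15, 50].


Initial: [56, 31, 40, 85, 14, 52, 15, 50]
Pass 1: [31, 40, 56, 14, 52, 15, 50, 85] (6 swaps)
Pass 2: [31, 40, 14, 52, 15, 50, 56, 85] (4 swaps)
Pass 3: [31, 14, 40, 15, 50, 52, 56, 85] (3 swaps)

After 3 passes: [31, 14, 40, 15, 50, 52, 56, 85]


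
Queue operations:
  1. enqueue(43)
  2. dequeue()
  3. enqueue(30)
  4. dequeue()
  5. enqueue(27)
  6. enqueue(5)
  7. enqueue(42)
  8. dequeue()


enqueue(43) -> [43]
dequeue()->43, []
enqueue(30) -> [30]
dequeue()->30, []
enqueue(27) -> [27]
enqueue(5) -> [27, 5]
enqueue(42) -> [27, 5, 42]
dequeue()->27, [5, 42]

Final queue: [5, 42]


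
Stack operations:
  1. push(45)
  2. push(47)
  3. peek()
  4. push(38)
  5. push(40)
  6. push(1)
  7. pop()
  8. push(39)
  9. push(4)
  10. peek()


push(45) -> [45]
push(47) -> [45, 47]
peek()->47
push(38) -> [45, 47, 38]
push(40) -> [45, 47, 38, 40]
push(1) -> [45, 47, 38, 40, 1]
pop()->1, [45, 47, 38, 40]
push(39) -> [45, 47, 38, 40, 39]
push(4) -> [45, 47, 38, 40, 39, 4]
peek()->4

Final stack: [45, 47, 38, 40, 39, 4]


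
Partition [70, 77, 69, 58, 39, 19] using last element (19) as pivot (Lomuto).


Pivot: 19
Place pivot at 0: [19, 77, 69, 58, 39, 70]

Partitioned: [19, 77, 69, 58, 39, 70]


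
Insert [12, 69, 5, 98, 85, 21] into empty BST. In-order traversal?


Insert 12: root
Insert 69: R from 12
Insert 5: L from 12
Insert 98: R from 12 -> R from 69
Insert 85: R from 12 -> R from 69 -> L from 98
Insert 21: R from 12 -> L from 69

In-order: [5, 12, 21, 69, 85, 98]


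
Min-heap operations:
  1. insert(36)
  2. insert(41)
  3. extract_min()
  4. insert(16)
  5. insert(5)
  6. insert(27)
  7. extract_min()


insert(36) -> [36]
insert(41) -> [36, 41]
extract_min()->36, [41]
insert(16) -> [16, 41]
insert(5) -> [5, 41, 16]
insert(27) -> [5, 27, 16, 41]
extract_min()->5, [16, 27, 41]

Final heap: [16, 27, 41]


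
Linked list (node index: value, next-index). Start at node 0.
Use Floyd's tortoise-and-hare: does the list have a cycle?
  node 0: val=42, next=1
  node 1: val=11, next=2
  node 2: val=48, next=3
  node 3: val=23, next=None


Floyd's tortoise (slow, +1) and hare (fast, +2):
  init: slow=0, fast=0
  step 1: slow=1, fast=2
  step 2: fast 2->3->None, no cycle

Cycle: no


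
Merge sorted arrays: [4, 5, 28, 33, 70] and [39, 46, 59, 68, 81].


Take 4 from A
Take 5 from A
Take 28 from A
Take 33 from A
Take 39 from B
Take 46 from B
Take 59 from B
Take 68 from B
Take 70 from A

Merged: [4, 5, 28, 33, 39, 46, 59, 68, 70, 81]


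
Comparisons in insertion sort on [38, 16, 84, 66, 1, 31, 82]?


Algorithm: insertion sort
Input: [38, 16, 84, 66, 1, 31, 82]
Sorted: [1, 16, 31, 38, 66, 82, 84]

14


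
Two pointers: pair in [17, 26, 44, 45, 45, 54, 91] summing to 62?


lo=0(17)+hi=6(91)=108
lo=0(17)+hi=5(54)=71
lo=0(17)+hi=4(45)=62

Yes: 17+45=62


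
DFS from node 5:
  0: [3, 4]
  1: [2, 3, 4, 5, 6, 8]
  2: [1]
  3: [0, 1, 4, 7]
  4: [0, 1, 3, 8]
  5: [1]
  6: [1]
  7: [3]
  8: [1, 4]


Visit 5, push [1]
Visit 1, push [8, 6, 4, 3, 2]
Visit 2, push []
Visit 3, push [7, 4, 0]
Visit 0, push [4]
Visit 4, push [8]
Visit 8, push []
Visit 7, push []
Visit 6, push []

DFS order: [5, 1, 2, 3, 0, 4, 8, 7, 6]


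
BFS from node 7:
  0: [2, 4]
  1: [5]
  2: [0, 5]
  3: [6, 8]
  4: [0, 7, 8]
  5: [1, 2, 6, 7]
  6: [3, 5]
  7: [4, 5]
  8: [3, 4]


Visit 7, enqueue [4, 5]
Visit 4, enqueue [0, 8]
Visit 5, enqueue [1, 2, 6]
Visit 0, enqueue []
Visit 8, enqueue [3]
Visit 1, enqueue []
Visit 2, enqueue []
Visit 6, enqueue []
Visit 3, enqueue []

BFS order: [7, 4, 5, 0, 8, 1, 2, 6, 3]


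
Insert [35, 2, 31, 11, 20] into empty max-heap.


Insert 35: [35]
Insert 2: [35, 2]
Insert 31: [35, 2, 31]
Insert 11: [35, 11, 31, 2]
Insert 20: [35, 20, 31, 2, 11]

Final heap: [35, 20, 31, 2, 11]


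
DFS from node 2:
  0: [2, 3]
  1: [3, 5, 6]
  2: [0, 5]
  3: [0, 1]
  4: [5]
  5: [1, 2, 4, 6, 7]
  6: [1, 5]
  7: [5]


Visit 2, push [5, 0]
Visit 0, push [3]
Visit 3, push [1]
Visit 1, push [6, 5]
Visit 5, push [7, 6, 4]
Visit 4, push []
Visit 6, push []
Visit 7, push []

DFS order: [2, 0, 3, 1, 5, 4, 6, 7]


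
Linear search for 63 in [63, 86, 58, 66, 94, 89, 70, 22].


i=0: 63==63 found!

Found at 0, 1 comps


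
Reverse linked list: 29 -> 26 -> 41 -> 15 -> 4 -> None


Step 1: curr=29, set curr.next=prev(None) | reversed so far: 29
Step 2: curr=26, set curr.next=prev(29) | reversed so far: 26 -> 29
Step 3: curr=41, set curr.next=prev(26) | reversed so far: 41 -> 26 -> 29
Step 4: curr=15, set curr.next=prev(41) | reversed so far: 15 -> 41 -> 26 -> 29
Step 5: curr=4, set curr.next=prev(15) | reversed so far: 4 -> 15 -> 41 -> 26 -> 29

4 -> 15 -> 41 -> 26 -> 29 -> None


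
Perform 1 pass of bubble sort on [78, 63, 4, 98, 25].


Initial: [78, 63, 4, 98, 25]
Pass 1: [63, 4, 78, 25, 98] (3 swaps)

After 1 pass: [63, 4, 78, 25, 98]


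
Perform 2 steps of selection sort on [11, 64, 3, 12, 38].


Initial: [11, 64, 3, 12, 38]
Step 1: min=3 at 2
  Swap: [3, 64, 11, 12, 38]
Step 2: min=11 at 2
  Swap: [3, 11, 64, 12, 38]

After 2 steps: [3, 11, 64, 12, 38]


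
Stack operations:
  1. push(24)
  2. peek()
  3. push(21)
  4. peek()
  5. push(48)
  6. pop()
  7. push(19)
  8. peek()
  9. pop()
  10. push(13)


push(24) -> [24]
peek()->24
push(21) -> [24, 21]
peek()->21
push(48) -> [24, 21, 48]
pop()->48, [24, 21]
push(19) -> [24, 21, 19]
peek()->19
pop()->19, [24, 21]
push(13) -> [24, 21, 13]

Final stack: [24, 21, 13]


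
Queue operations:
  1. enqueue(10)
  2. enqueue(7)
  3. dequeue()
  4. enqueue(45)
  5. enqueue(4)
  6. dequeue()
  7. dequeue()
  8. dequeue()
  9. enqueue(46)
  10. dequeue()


enqueue(10) -> [10]
enqueue(7) -> [10, 7]
dequeue()->10, [7]
enqueue(45) -> [7, 45]
enqueue(4) -> [7, 45, 4]
dequeue()->7, [45, 4]
dequeue()->45, [4]
dequeue()->4, []
enqueue(46) -> [46]
dequeue()->46, []

Final queue: []


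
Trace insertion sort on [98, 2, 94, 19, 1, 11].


Initial: [98, 2, 94, 19, 1, 11]
Insert 2: [2, 98, 94, 19, 1, 11]
Insert 94: [2, 94, 98, 19, 1, 11]
Insert 19: [2, 19, 94, 98, 1, 11]
Insert 1: [1, 2, 19, 94, 98, 11]
Insert 11: [1, 2, 11, 19, 94, 98]

Sorted: [1, 2, 11, 19, 94, 98]


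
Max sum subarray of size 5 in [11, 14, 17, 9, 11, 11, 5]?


[0:5]: 62
[1:6]: 62
[2:7]: 53

Max: 62 at [0:5]


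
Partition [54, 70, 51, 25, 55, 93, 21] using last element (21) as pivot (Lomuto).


Pivot: 21
Place pivot at 0: [21, 70, 51, 25, 55, 93, 54]

Partitioned: [21, 70, 51, 25, 55, 93, 54]


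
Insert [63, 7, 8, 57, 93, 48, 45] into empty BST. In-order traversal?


Insert 63: root
Insert 7: L from 63
Insert 8: L from 63 -> R from 7
Insert 57: L from 63 -> R from 7 -> R from 8
Insert 93: R from 63
Insert 48: L from 63 -> R from 7 -> R from 8 -> L from 57
Insert 45: L from 63 -> R from 7 -> R from 8 -> L from 57 -> L from 48

In-order: [7, 8, 45, 48, 57, 63, 93]


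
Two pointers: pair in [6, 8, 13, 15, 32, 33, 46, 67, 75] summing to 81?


lo=0(6)+hi=8(75)=81

Yes: 6+75=81


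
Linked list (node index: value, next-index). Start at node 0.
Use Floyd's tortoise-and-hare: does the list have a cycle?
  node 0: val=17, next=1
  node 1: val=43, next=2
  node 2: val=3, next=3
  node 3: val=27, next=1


Floyd's tortoise (slow, +1) and hare (fast, +2):
  init: slow=0, fast=0
  step 1: slow=1, fast=2
  step 2: slow=2, fast=1
  step 3: slow=3, fast=3
  slow == fast at node 3: cycle detected

Cycle: yes


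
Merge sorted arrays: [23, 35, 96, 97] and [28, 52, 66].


Take 23 from A
Take 28 from B
Take 35 from A
Take 52 from B
Take 66 from B

Merged: [23, 28, 35, 52, 66, 96, 97]


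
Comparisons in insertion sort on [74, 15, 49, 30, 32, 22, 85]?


Algorithm: insertion sort
Input: [74, 15, 49, 30, 32, 22, 85]
Sorted: [15, 22, 30, 32, 49, 74, 85]

15


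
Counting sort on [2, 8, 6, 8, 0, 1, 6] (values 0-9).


Input: [2, 8, 6, 8, 0, 1, 6]
Counts: [1, 1, 1, 0, 0, 0, 2, 0, 2, 0]

Sorted: [0, 1, 2, 6, 6, 8, 8]


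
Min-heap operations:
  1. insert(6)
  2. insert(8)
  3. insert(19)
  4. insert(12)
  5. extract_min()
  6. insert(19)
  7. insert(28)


insert(6) -> [6]
insert(8) -> [6, 8]
insert(19) -> [6, 8, 19]
insert(12) -> [6, 8, 19, 12]
extract_min()->6, [8, 12, 19]
insert(19) -> [8, 12, 19, 19]
insert(28) -> [8, 12, 19, 19, 28]

Final heap: [8, 12, 19, 19, 28]


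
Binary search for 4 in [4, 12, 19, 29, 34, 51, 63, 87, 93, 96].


Step 1: lo=0, hi=9, mid=4, val=34
Step 2: lo=0, hi=3, mid=1, val=12
Step 3: lo=0, hi=0, mid=0, val=4

Found at index 0


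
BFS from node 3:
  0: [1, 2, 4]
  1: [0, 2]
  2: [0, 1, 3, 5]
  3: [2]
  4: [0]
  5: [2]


Visit 3, enqueue [2]
Visit 2, enqueue [0, 1, 5]
Visit 0, enqueue [4]
Visit 1, enqueue []
Visit 5, enqueue []
Visit 4, enqueue []

BFS order: [3, 2, 0, 1, 5, 4]


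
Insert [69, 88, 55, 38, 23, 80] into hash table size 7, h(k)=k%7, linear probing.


Insert 69: h=6 -> slot 6
Insert 88: h=4 -> slot 4
Insert 55: h=6, 1 probes -> slot 0
Insert 38: h=3 -> slot 3
Insert 23: h=2 -> slot 2
Insert 80: h=3, 2 probes -> slot 5

Table: [55, None, 23, 38, 88, 80, 69]
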